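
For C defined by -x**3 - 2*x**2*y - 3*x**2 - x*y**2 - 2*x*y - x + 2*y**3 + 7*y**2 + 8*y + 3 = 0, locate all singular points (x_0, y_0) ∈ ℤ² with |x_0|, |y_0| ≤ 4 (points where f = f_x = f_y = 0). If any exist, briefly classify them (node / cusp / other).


Singular points: {(0, -1)}; classification: node.

Compute partial derivatives:
  f_x = -3*x**2 - 4*x*y - 6*x - y**2 - 2*y - 1.
  f_y = -2*x**2 - 2*x*y - 2*x + 6*y**2 + 14*y + 8.
Scan x_0 ∈ {−4, ..., 4}. For each x_0, f_y(x_0, y) is a polynomial in y; find its integer roots y ∈ {−4, ..., 4}, then test f_x and f at those candidates.
  x = -4: f_y(-4, y) = 6*y**2 + 22*y - 16; no integer root y with |y| ≤ 4.
  x = -3: f_y(-3, y) = 6*y**2 + 20*y - 4; no integer root y with |y| ≤ 4.
  x = -2: f_y(-2, y) = 6*y**2 + 18*y + 4; no integer root y with |y| ≤ 4.
  x = -1: f_y(-1, y) = 6*y**2 + 16*y + 8; vanishes at y ∈ {-2}. (-1, -2): f_x = -6 ≠ 0.
  x = 0: f_y(0, y) = 6*y**2 + 14*y + 8; vanishes at y ∈ {-1}. (0, -1): f_x = 0, f = 0 — SINGULAR.
  x = 1: f_y(1, y) = 6*y**2 + 12*y + 4; no integer root y with |y| ≤ 4.
  x = 2: f_y(2, y) = 6*y**2 + 10*y - 4; vanishes at y ∈ {-2}. (2, -2): f_x = -9 ≠ 0.
  x = 3: f_y(3, y) = 6*y**2 + 8*y - 16; no integer root y with |y| ≤ 4.
  x = 4: f_y(4, y) = 6*y**2 + 6*y - 32; no integer root y with |y| ≤ 4.
Only singular point on the grid: (0, -1).
Classify: substitute x = 0 + u, y = -1 + v and expand: f = -u**3 - 2*u**2*v - u**2 - u*v**2 + 2*v**3 + v**2.
No constant or linear terms (consistent with a singular point). Quadratic part: -u**2 + v**2. Cubic part: -u**3 - 2*u**2*v - u*v**2 + 2*v**3.
The quadratic part v**2 - u**2 = (v − u)(v + u) splits into two distinct linear factors, so there are two distinct tangent lines y − -1 = ±(x − 0) — this is a node (ordinary double point).
Classification: node.


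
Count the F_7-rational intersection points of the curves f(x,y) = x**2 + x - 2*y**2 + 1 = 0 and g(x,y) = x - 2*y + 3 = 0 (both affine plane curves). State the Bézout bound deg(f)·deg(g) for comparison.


Common zeros: {(0, 5), (4, 0)}; count = 2; Bézout bound = 2.

deg(f) = 2, deg(g) = 1, so Bézout bound = 2.
Scan x ∈ F_7. For each x, list the y ∈ F_7 with f(x, y) ≡ 0 and those with g(x, y) ≡ 0 (mod 7); the common zeros in that column are the intersection.
  x = 0: f ≡ 0 at y ∈ {2, 5}; g ≡ 0 at y ∈ {5}; common: {5}.
  x = 1: f ≡ 0 at y ∈ ∅; g ≡ 0 at y ∈ {2}; common: ∅.
  x = 2: f ≡ 0 at y ∈ {0}; g ≡ 0 at y ∈ {6}; common: ∅.
  x = 3: f ≡ 0 at y ∈ ∅; g ≡ 0 at y ∈ {3}; common: ∅.
  x = 4: f ≡ 0 at y ∈ {0}; g ≡ 0 at y ∈ {0}; common: {0}.
  x = 5: f ≡ 0 at y ∈ ∅; g ≡ 0 at y ∈ {4}; common: ∅.
  x = 6: f ≡ 0 at y ∈ {2, 5}; g ≡ 0 at y ∈ {1}; common: ∅.
Collecting: common zeros = {(0, 5), (4, 0)}, so the count is 2.
Comparison with the Bézout bound: 2 ≤ 2 = deg(f)·deg(g), as expected for curves with no common component (the bound is attained).


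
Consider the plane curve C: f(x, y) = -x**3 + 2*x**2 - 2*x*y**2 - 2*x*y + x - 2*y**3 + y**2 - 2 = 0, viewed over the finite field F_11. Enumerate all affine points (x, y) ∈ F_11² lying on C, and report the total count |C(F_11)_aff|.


Affine F_11-points: {(1, 0), (2, 0), (3, 9), (4, 5), (6, 1), (7, 7), (9, 8), (10, 0), (10, 2), (10, 5)}; count = 10.

For each of the 121 pairs (x, y) ∈ F_11², evaluate f(x, y) mod 11. Record the zeros.
  x = 0: [0↦9, 1↦8, 2↦8, 3↦8, 4↦7, 5↦4, 6↦9, 7↦10, 8↦6, 9↦7, 10↦1]  zeros at y ∈ ∅
  x = 1: [0↦0, 1↦6, 2↦9, 3↦8, 4↦2, 5↦1, 6↦4, 7↦10, 8↦7, 9↦5, 10↦3]  zeros at y ∈ {0}
  x = 2: [0↦0, 1↦2, 2↦8, 3↦6, 4↦6, 5↦7, 6↦8, 7↦8, 8↦6, 9↦1, 10↦3]  zeros at y ∈ {0}
  x = 3: [0↦3, 1↦1, 2↦10, 3↦7, 4↦2, 5↦5, 6↦4, 7↦9, 8↦8, 9↦0, 10↦6]  zeros at y ∈ {9}
  x = 4: [0↦3, 1↦8, 2↦9, 3↦5, 4↦6, 5↦0, 6↦8, 7↦7, 8↦7, 9↦7, 10↦6]  zeros at y ∈ {5}
  x = 5: [0↦5, 1↦6, 2↦10, 3↦5, 4↦1, 5↦8, 6↦3, 7↦7, 8↦8, 9↦5, 10↦8]  zeros at y ∈ ∅
  x = 6: [0↦3, 1↦0, 2↦7, 3↦1, 4↦3, 5↦1, 6↦5, 7↦3, 8↦5, 9↦10, 10↦6]  zeros at y ∈ {1}
  x = 7: [0↦2, 1↦6, 2↦5, 3↦9, 4↦6, 5↦6, 6↦8, 7↦0, 8↦3, 9↦5, 10↦5]  zeros at y ∈ {7}
  x = 8: [0↦7, 1↦7, 2↦9, 3↦1, 4↦4, 5↦6, 6↦6, 7↦3, 8↦7, 9↦6, 10↦10]  zeros at y ∈ ∅
  x = 9: [0↦1, 1↦8, 2↦2, 3↦4, 4↦2, 5↦6, 6↦4, 7↦6, 8↦0, 9↦7, 10↦4]  zeros at y ∈ {8}
  x = 10: [0↦0, 1↦3, 2↦0, 3↦1, 4↦5, 5↦0, 6↦7, 7↦3, 8↦9, 9↦2, 10↦3]  zeros at y ∈ {0, 2, 5}
Collecting zeros: affine points = {(1, 0), (2, 0), (3, 9), (4, 5), (6, 1), (7, 7), (9, 8), (10, 0), (10, 2), (10, 5)}.
Total count |C(F_11)_aff| = 10.


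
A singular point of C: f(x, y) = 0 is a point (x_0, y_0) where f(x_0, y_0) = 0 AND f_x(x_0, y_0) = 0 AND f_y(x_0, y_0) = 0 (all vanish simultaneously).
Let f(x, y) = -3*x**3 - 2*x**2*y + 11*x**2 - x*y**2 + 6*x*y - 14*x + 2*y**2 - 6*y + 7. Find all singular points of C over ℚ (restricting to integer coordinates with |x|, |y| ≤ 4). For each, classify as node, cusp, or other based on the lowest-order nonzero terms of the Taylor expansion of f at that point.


Singular points: {(1, 1)}; classification: cusp.

Compute partial derivatives:
  f_x = -9*x**2 - 4*x*y + 22*x - y**2 + 6*y - 14.
  f_y = -2*x**2 - 2*x*y + 6*x + 4*y - 6.
Scan x_0 ∈ {−4, ..., 4}. For each x_0, f_y(x_0, y) is a polynomial in y; find its integer roots y ∈ {−4, ..., 4}, then test f_x and f at those candidates.
  x = -4: f_y(-4, y) = 12*y - 62; no integer root y with |y| ≤ 4.
  x = -3: f_y(-3, y) = 10*y - 42; no integer root y with |y| ≤ 4.
  x = -2: f_y(-2, y) = 8*y - 26; no integer root y with |y| ≤ 4.
  x = -1: f_y(-1, y) = 6*y - 14; no integer root y with |y| ≤ 4.
  x = 0: f_y(0, y) = 4*y - 6; no integer root y with |y| ≤ 4.
  x = 1: f_y(1, y) = 2*y - 2; vanishes at y ∈ {1}. (1, 1): f_x = 0, f = 0 — SINGULAR.
  x = 2: f_y(2, y) = -2; no integer root y with |y| ≤ 4.
  x = 3: f_y(3, y) = -2*y - 6; vanishes at y ∈ {-3}. (3, -3): f_x = -20 ≠ 0.
  x = 4: f_y(4, y) = -4*y - 14; no integer root y with |y| ≤ 4.
Only singular point on the grid: (1, 1).
Classify: substitute x = 1 + u, y = 1 + v and expand: f = -3*u**3 - 2*u**2*v - u*v**2 + v**2.
No constant or linear terms (consistent with a singular point). Quadratic part: v**2. Cubic part: -3*u**3 - 2*u**2*v - u*v**2.
The quadratic part v**2 is a perfect square, so there is a single (double) tangent line v = 0, i.e. y = 1. Restricting the cubic part to that line (v = 0) leaves -3*u**3 ≠ 0, so f is not divisible by v and the branch is v² ≈ 3*u**3 to lowest order — this is a cusp.
Classification: cusp.


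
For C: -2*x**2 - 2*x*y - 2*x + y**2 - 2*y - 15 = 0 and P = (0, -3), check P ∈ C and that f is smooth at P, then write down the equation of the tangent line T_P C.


Tangent line at P: 4*x - 8*y - 24 = 0.

Step 1: f(0, -3) = 0, so P lies on C.
Step 2: partial derivatives
  f_x(x, y) = -4*x - 2*y - 2, f_y(x, y) = -2*x + 2*y - 2.
  f_x(P) = 4, f_y(P) = -8 (gradient nonzero, so P is smooth).
Step 3: tangent line at P: 4·(x − 0) + -8·(y − -3) = 0.
Expanding: 4*x - 8*y - 24 = 0.


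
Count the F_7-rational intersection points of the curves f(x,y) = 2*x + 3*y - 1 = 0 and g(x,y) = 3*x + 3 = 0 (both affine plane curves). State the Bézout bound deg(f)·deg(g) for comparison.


Common zeros: {(6, 1)}; count = 1; Bézout bound = 1.

deg(f) = 1, deg(g) = 1, so Bézout bound = 1.
Scan x ∈ F_7. For each x, list the y ∈ F_7 with f(x, y) ≡ 0 and those with g(x, y) ≡ 0 (mod 7); the common zeros in that column are the intersection.
  x = 0: f ≡ 0 at y ∈ {5}; g ≡ 0 at y ∈ ∅; common: ∅.
  x = 1: f ≡ 0 at y ∈ {2}; g ≡ 0 at y ∈ ∅; common: ∅.
  x = 2: f ≡ 0 at y ∈ {6}; g ≡ 0 at y ∈ ∅; common: ∅.
  x = 3: f ≡ 0 at y ∈ {3}; g ≡ 0 at y ∈ ∅; common: ∅.
  x = 4: f ≡ 0 at y ∈ {0}; g ≡ 0 at y ∈ ∅; common: ∅.
  x = 5: f ≡ 0 at y ∈ {4}; g ≡ 0 at y ∈ ∅; common: ∅.
  x = 6: f ≡ 0 at y ∈ {1}; g ≡ 0 at y ∈ {0, 1, 2, 3, 4, 5, 6}; common: {1}.
Collecting: common zeros = {(6, 1)}, so the count is 1.
Comparison with the Bézout bound: 1 ≤ 1 = deg(f)·deg(g), as expected for curves with no common component (the bound is attained).


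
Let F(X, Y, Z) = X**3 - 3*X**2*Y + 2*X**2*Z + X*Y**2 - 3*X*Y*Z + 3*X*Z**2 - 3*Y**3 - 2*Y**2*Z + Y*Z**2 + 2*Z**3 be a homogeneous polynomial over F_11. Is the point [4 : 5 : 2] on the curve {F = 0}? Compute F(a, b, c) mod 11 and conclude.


F(4,5,2) ≡ 5 (mod 11); P is NOT on the curve.

Evaluate F(4, 5, 2) term-by-term (mod 11).
  X**3 ↦ 1·64·1·1 = 64
  -3*X**2*Y ↦ -3·16·5·1 = -240
  2*X**2*Z ↦ 2·16·1·2 = 64
  X*Y**2 ↦ 1·4·25·1 = 100
  -3*X*Y*Z ↦ -3·4·5·2 = -120
  3*X*Z**2 ↦ 3·4·1·4 = 48
  -3*Y**3 ↦ -3·1·125·1 = -375
  -2*Y**2*Z ↦ -2·1·25·2 = -100
  Y*Z**2 ↦ 1·1·5·4 = 20
  2*Z**3 ↦ 2·1·1·8 = 16
Sum: F(4, 5, 2) = (64) + (-240) + (64) + (100) + (-120) + (48) + (-375) + (-100) + (20) + (16) = -523.
Reducing mod 11: -523 ≡ 5 (mod 11).
Since F(a, b, c) ≡ 5 ≠ 0 (mod 11), P does NOT lie on the curve.


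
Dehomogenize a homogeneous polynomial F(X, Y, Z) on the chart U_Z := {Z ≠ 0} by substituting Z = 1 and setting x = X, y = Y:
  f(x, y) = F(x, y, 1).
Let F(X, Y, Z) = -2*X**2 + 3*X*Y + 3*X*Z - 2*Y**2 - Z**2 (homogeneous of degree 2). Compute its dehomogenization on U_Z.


f(x, y) = -2*x**2 + 3*x*y + 3*x - 2*y**2 - 1

On U_Z we set Z = 1. Each monomial c·X^i·Y^j·Z^k in F becomes c·x^i·y^j·1^k = c·x^i·y^j.
Substituting Z = 1: F(X, Y, 1) = -2*x**2 + 3*x*y + 3*x - 2*y**2 - 1.
Note: deg(f) ≤ deg(F) = 2; strict inequality happens when F is divisible by Z (lost terms).


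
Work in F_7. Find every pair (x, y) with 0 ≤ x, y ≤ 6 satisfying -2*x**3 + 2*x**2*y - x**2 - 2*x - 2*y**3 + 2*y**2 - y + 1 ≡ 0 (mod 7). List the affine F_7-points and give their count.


Affine F_7-points: {(0, 1), (2, 4), (3, 2), (4, 5), (5, 6), (6, 6)}; count = 6.

For each of the 49 pairs (x, y) ∈ F_7², evaluate f(x, y) mod 7. Record the zeros.
  x = 0: [0↦1, 1↦0, 2↦5, 3↦4, 4↦6, 5↦6, 6↦6]  zeros at y ∈ {1}
  x = 1: [0↦3, 1↦4, 2↦4, 3↦5, 4↦2, 5↦4, 6↦6]  zeros at y ∈ ∅
  x = 2: [0↦5, 1↦5, 2↦4, 3↦4, 4↦0, 5↦1, 6↦2]  zeros at y ∈ {4}
  x = 3: [0↦2, 1↦5, 2↦0, 3↦3, 4↦2, 5↦6, 6↦3]  zeros at y ∈ {2}
  x = 4: [0↦3, 1↦6, 2↦1, 3↦4, 4↦3, 5↦0, 6↦4]  zeros at y ∈ {5}
  x = 5: [0↦3, 1↦3, 2↦2, 3↦2, 4↦5, 5↦6, 6↦0]  zeros at y ∈ {6}
  x = 6: [0↦4, 1↦5, 2↦5, 3↦6, 4↦3, 5↦5, 6↦0]  zeros at y ∈ {6}
Collecting zeros: affine points = {(0, 1), (2, 4), (3, 2), (4, 5), (5, 6), (6, 6)}.
Total count |C(F_7)_aff| = 6.


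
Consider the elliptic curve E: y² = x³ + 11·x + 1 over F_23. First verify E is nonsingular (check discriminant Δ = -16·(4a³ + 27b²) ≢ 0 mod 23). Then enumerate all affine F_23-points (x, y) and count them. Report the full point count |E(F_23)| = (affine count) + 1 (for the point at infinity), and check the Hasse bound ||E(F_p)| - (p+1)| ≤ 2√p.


Affine points = {(0, 1), (0, 22), (1, 6), (1, 17), (2, 10), (2, 13), (8, 7), (8, 16), (9, 1), (9, 22), (11, 2), (11, 21), (13, 8), (13, 15), (14, 1), (14, 22), (16, 8), (16, 15), (17, 8), (17, 15), (19, 10), (19, 13), (22, 9), (22, 14)}; affine count = 24; |E(F_23)| = 25.

Discriminant check: Δ ∝ 4a³ + 27b² = 4·11³ + 27·1² = 4·1331 + 27·1 ≡ 15 (mod 23). Nonzero ⇒ E is nonsingular.
For each x ∈ F_23, compute rhs = x³ + 11·x + 1 mod 23, then count y ∈ F_23 with y² ≡ rhs.
  x = 0: rhs = 1, matching y values: 1, 22 (2 points).
  x = 1: rhs = 13, matching y values: 6, 17 (2 points).
  x = 2: rhs = 8, matching y values: 10, 13 (2 points).
  x = 3: rhs = 15, matching y values: none (0 points).
  x = 4: rhs = 17, matching y values: none (0 points).
  x = 5: rhs = 20, matching y values: none (0 points).
  x = 6: rhs = 7, matching y values: none (0 points).
  x = 7: rhs = 7, matching y values: none (0 points).
  x = 8: rhs = 3, matching y values: 7, 16 (2 points).
  x = 9: rhs = 1, matching y values: 1, 22 (2 points).
  x = 10: rhs = 7, matching y values: none (0 points).
  x = 11: rhs = 4, matching y values: 2, 21 (2 points).
  x = 12: rhs = 21, matching y values: none (0 points).
  x = 13: rhs = 18, matching y values: 8, 15 (2 points).
  x = 14: rhs = 1, matching y values: 1, 22 (2 points).
  x = 15: rhs = 22, matching y values: none (0 points).
  x = 16: rhs = 18, matching y values: 8, 15 (2 points).
  x = 17: rhs = 18, matching y values: 8, 15 (2 points).
  x = 18: rhs = 5, matching y values: none (0 points).
  x = 19: rhs = 8, matching y values: 10, 13 (2 points).
  x = 20: rhs = 10, matching y values: none (0 points).
  x = 21: rhs = 17, matching y values: none (0 points).
  x = 22: rhs = 12, matching y values: 9, 14 (2 points).
Total affine count: 24.
Full point count |E(F_23)| = 24 + 1 = 25.
Hasse bound: |25 − (23+1)| = |1| = 1 ≤ 2√23 ≈ 9.5917 ✓.


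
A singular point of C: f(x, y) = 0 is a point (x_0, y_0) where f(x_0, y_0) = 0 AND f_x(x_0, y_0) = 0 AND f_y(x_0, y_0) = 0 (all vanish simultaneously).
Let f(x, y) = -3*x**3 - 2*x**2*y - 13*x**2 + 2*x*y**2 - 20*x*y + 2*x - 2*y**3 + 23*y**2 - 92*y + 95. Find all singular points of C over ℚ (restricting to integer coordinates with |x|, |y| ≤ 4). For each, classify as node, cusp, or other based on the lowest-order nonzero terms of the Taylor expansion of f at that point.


Singular points: {(-2, 3)}; classification: node.

Compute partial derivatives:
  f_x = -9*x**2 - 4*x*y - 26*x + 2*y**2 - 20*y + 2.
  f_y = -2*x**2 + 4*x*y - 20*x - 6*y**2 + 46*y - 92.
Scan x_0 ∈ {−4, ..., 4}. For each x_0, f_y(x_0, y) is a polynomial in y; find its integer roots y ∈ {−4, ..., 4}, then test f_x and f at those candidates.
  x = -4: f_y(-4, y) = -6*y**2 + 30*y - 44; no integer root y with |y| ≤ 4.
  x = -3: f_y(-3, y) = -6*y**2 + 34*y - 50; no integer root y with |y| ≤ 4.
  x = -2: f_y(-2, y) = -6*y**2 + 38*y - 60; vanishes at y ∈ {3}. (-2, 3): f_x = 0, f = 0 — SINGULAR.
  x = -1: f_y(-1, y) = -6*y**2 + 42*y - 74; no integer root y with |y| ≤ 4.
  x = 0: f_y(0, y) = -6*y**2 + 46*y - 92; no integer root y with |y| ≤ 4.
  x = 1: f_y(1, y) = -6*y**2 + 50*y - 114; no integer root y with |y| ≤ 4.
  x = 2: f_y(2, y) = -6*y**2 + 54*y - 140; no integer root y with |y| ≤ 4.
  x = 3: f_y(3, y) = -6*y**2 + 58*y - 170; no integer root y with |y| ≤ 4.
  x = 4: f_y(4, y) = -6*y**2 + 62*y - 204; no integer root y with |y| ≤ 4.
Only singular point on the grid: (-2, 3).
Classify: substitute x = -2 + u, y = 3 + v and expand: f = -3*u**3 - 2*u**2*v - u**2 + 2*u*v**2 - 2*v**3 + v**2.
No constant or linear terms (consistent with a singular point). Quadratic part: -u**2 + v**2. Cubic part: -3*u**3 - 2*u**2*v + 2*u*v**2 - 2*v**3.
The quadratic part v**2 - u**2 = (v − u)(v + u) splits into two distinct linear factors, so there are two distinct tangent lines y − 3 = ±(x − -2) — this is a node (ordinary double point).
Classification: node.


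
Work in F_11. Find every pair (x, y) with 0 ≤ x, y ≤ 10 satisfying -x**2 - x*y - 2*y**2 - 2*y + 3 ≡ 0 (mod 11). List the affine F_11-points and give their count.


Affine F_11-points: {(1, 6), (1, 9), (4, 2), (4, 6), (5, 0), (5, 2), (6, 0), (6, 7), (9, 4), (9, 7)}; count = 10.

For each of the 121 pairs (x, y) ∈ F_11², evaluate f(x, y) mod 11. Record the zeros.
  x = 0: [0↦3, 1↦10, 2↦2, 3↦1, 4↦7, 5↦9, 6↦7, 7↦1, 8↦2, 9↦10, 10↦3]  zeros at y ∈ ∅
  x = 1: [0↦2, 1↦8, 2↦10, 3↦8, 4↦2, 5↦3, 6↦0, 7↦4, 8↦4, 9↦0, 10↦3]  zeros at y ∈ {6, 9}
  x = 2: [0↦10, 1↦4, 2↦5, 3↦2, 4↦6, 5↦6, 6↦2, 7↦5, 8↦4, 9↦10, 10↦1]  zeros at y ∈ ∅
  x = 3: [0↦5, 1↦9, 2↦9, 3↦5, 4↦8, 5↦7, 6↦2, 7↦4, 8↦2, 9↦7, 10↦8]  zeros at y ∈ ∅
  x = 4: [0↦9, 1↦1, 2↦0, 3↦6, 4↦8, 5↦6, 6↦0, 7↦1, 8↦9, 9↦2, 10↦2]  zeros at y ∈ {2, 6}
  x = 5: [0↦0, 1↦2, 2↦0, 3↦5, 4↦6, 5↦3, 6↦7, 7↦7, 8↦3, 9↦6, 10↦5]  zeros at y ∈ {0, 2}
  x = 6: [0↦0, 1↦1, 2↦9, 3↦2, 4↦2, 5↦9, 6↦1, 7↦0, 8↦6, 9↦8, 10↦6]  zeros at y ∈ {0, 7}
  x = 7: [0↦9, 1↦9, 2↦5, 3↦8, 4↦7, 5↦2, 6↦4, 7↦2, 8↦7, 9↦8, 10↦5]  zeros at y ∈ ∅
  x = 8: [0↦5, 1↦4, 2↦10, 3↦1, 4↦10, 5↦4, 6↦5, 7↦2, 8↦6, 9↦6, 10↦2]  zeros at y ∈ ∅
  x = 9: [0↦10, 1↦8, 2↦2, 3↦3, 4↦0, 5↦4, 6↦4, 7↦0, 8↦3, 9↦2, 10↦8]  zeros at y ∈ {4, 7}
  x = 10: [0↦2, 1↦10, 2↦3, 3↦3, 4↦10, 5↦2, 6↦1, 7↦7, 8↦9, 9↦7, 10↦1]  zeros at y ∈ ∅
Collecting zeros: affine points = {(1, 6), (1, 9), (4, 2), (4, 6), (5, 0), (5, 2), (6, 0), (6, 7), (9, 4), (9, 7)}.
Total count |C(F_11)_aff| = 10.


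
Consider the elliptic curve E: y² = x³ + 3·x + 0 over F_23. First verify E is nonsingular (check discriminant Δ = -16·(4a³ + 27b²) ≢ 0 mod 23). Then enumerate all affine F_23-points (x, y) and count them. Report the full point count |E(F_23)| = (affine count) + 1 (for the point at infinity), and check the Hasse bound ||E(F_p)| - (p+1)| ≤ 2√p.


Affine points = {(0, 0), (1, 2), (1, 21), (3, 6), (3, 17), (5, 5), (5, 18), (6, 2), (6, 21), (10, 8), (10, 15), (12, 4), (12, 19), (14, 7), (14, 16), (15, 4), (15, 19), (16, 2), (16, 21), (19, 4), (19, 19), (21, 3), (21, 20)}; affine count = 23; |E(F_23)| = 24.

Discriminant check: Δ ∝ 4a³ + 27b² = 4·3³ + 27·0² = 4·27 + 27·0 ≡ 16 (mod 23). Nonzero ⇒ E is nonsingular.
For each x ∈ F_23, compute rhs = x³ + 3·x + 0 mod 23, then count y ∈ F_23 with y² ≡ rhs.
  x = 0: rhs = 0, matching y values: 0 (1 points).
  x = 1: rhs = 4, matching y values: 2, 21 (2 points).
  x = 2: rhs = 14, matching y values: none (0 points).
  x = 3: rhs = 13, matching y values: 6, 17 (2 points).
  x = 4: rhs = 7, matching y values: none (0 points).
  x = 5: rhs = 2, matching y values: 5, 18 (2 points).
  x = 6: rhs = 4, matching y values: 2, 21 (2 points).
  x = 7: rhs = 19, matching y values: none (0 points).
  x = 8: rhs = 7, matching y values: none (0 points).
  x = 9: rhs = 20, matching y values: none (0 points).
  x = 10: rhs = 18, matching y values: 8, 15 (2 points).
  x = 11: rhs = 7, matching y values: none (0 points).
  x = 12: rhs = 16, matching y values: 4, 19 (2 points).
  x = 13: rhs = 5, matching y values: none (0 points).
  x = 14: rhs = 3, matching y values: 7, 16 (2 points).
  x = 15: rhs = 16, matching y values: 4, 19 (2 points).
  x = 16: rhs = 4, matching y values: 2, 21 (2 points).
  x = 17: rhs = 19, matching y values: none (0 points).
  x = 18: rhs = 21, matching y values: none (0 points).
  x = 19: rhs = 16, matching y values: 4, 19 (2 points).
  x = 20: rhs = 10, matching y values: none (0 points).
  x = 21: rhs = 9, matching y values: 3, 20 (2 points).
  x = 22: rhs = 19, matching y values: none (0 points).
Total affine count: 23.
Full point count |E(F_23)| = 23 + 1 = 24.
Hasse bound: |24 − (23+1)| = |0| = 0 ≤ 2√23 ≈ 9.5917 ✓.


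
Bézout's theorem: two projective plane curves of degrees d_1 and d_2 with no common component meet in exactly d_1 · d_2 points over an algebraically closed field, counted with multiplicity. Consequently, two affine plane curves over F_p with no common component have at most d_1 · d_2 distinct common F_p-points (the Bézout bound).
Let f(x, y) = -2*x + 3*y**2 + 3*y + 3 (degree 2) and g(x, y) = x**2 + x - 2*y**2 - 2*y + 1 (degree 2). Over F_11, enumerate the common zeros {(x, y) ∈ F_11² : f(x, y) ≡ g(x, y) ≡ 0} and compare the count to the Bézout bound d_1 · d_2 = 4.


Common zeros: {(3, 3), (3, 7)}; count = 2; Bézout bound = 4.

deg(f) = 2, deg(g) = 2, so Bézout bound = 4.
Scan x ∈ F_11. For each x, list the y ∈ F_11 with f(x, y) ≡ 0 and those with g(x, y) ≡ 0 (mod 11); the common zeros in that column are the intersection.
  x = 0: f ≡ 0 at y ∈ ∅; g ≡ 0 at y ∈ {2, 8}; common: ∅.
  x = 1: f ≡ 0 at y ∈ ∅; g ≡ 0 at y ∈ ∅; common: ∅.
  x = 2: f ≡ 0 at y ∈ ∅; g ≡ 0 at y ∈ {4, 6}; common: ∅.
  x = 3: f ≡ 0 at y ∈ {3, 7}; g ≡ 0 at y ∈ {3, 7}; common: {3, 7}.
  x = 4: f ≡ 0 at y ∈ {4, 6}; g ≡ 0 at y ∈ ∅; common: ∅.
  x = 5: f ≡ 0 at y ∈ {2, 8}; g ≡ 0 at y ∈ ∅; common: ∅.
  x = 6: f ≡ 0 at y ∈ ∅; g ≡ 0 at y ∈ ∅; common: ∅.
  x = 7: f ≡ 0 at y ∈ {0, 10}; g ≡ 0 at y ∈ {3, 7}; common: ∅.
  x = 8: f ≡ 0 at y ∈ {5}; g ≡ 0 at y ∈ {4, 6}; common: ∅.
  x = 9: f ≡ 0 at y ∈ ∅; g ≡ 0 at y ∈ ∅; common: ∅.
  x = 10: f ≡ 0 at y ∈ {1, 9}; g ≡ 0 at y ∈ {2, 8}; common: ∅.
Collecting: common zeros = {(3, 3), (3, 7)}, so the count is 2.
Comparison with the Bézout bound: 2 ≤ 4 = deg(f)·deg(g), as expected for curves with no common component (the affine F_11-count falls short of the bound because intersections may lie at infinity, over extension fields, or carry multiplicity).


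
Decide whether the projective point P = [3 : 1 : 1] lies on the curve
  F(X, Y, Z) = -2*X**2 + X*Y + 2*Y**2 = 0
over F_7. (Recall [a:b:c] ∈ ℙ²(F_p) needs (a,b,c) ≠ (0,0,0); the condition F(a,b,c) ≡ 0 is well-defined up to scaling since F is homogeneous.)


F(3,1,1) ≡ 1 (mod 7); P is NOT on the curve.

Evaluate F(3, 1, 1) term-by-term (mod 7).
  -2*X**2 ↦ -2·9·1·1 = -18
  X*Y ↦ 1·3·1·1 = 3
  2*Y**2 ↦ 2·1·1·1 = 2
Sum: F(3, 1, 1) = (-18) + (3) + (2) = -13.
Reducing mod 7: -13 ≡ 1 (mod 7).
Since F(a, b, c) ≡ 1 ≠ 0 (mod 7), P does NOT lie on the curve.


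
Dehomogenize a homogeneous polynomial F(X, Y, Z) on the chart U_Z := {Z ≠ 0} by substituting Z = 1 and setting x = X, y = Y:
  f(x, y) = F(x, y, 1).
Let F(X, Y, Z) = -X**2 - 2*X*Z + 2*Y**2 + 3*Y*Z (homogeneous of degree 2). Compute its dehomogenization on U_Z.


f(x, y) = -x**2 - 2*x + 2*y**2 + 3*y

On U_Z we set Z = 1. Each monomial c·X^i·Y^j·Z^k in F becomes c·x^i·y^j·1^k = c·x^i·y^j.
Substituting Z = 1: F(X, Y, 1) = -x**2 - 2*x + 2*y**2 + 3*y.
Note: deg(f) ≤ deg(F) = 2; strict inequality happens when F is divisible by Z (lost terms).


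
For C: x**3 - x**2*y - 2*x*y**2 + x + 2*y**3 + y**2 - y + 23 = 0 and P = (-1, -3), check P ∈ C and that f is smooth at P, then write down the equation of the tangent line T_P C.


Tangent line at P: -20*x + 34*y + 82 = 0.

Step 1: f(-1, -3) = 0, so P lies on C.
Step 2: partial derivatives
  f_x(x, y) = 3*x**2 - 2*x*y - 2*y**2 + 1, f_y(x, y) = -x**2 - 4*x*y + 6*y**2 + 2*y - 1.
  f_x(P) = -20, f_y(P) = 34 (gradient nonzero, so P is smooth).
Step 3: tangent line at P: -20·(x − -1) + 34·(y − -3) = 0.
Expanding: -20*x + 34*y + 82 = 0.


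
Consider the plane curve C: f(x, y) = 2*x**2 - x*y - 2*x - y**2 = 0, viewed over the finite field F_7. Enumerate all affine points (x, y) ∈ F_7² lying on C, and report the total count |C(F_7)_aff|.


Affine F_7-points: {(0, 0), (1, 0), (1, 6), (3, 5), (3, 6), (4, 5)}; count = 6.

For each of the 49 pairs (x, y) ∈ F_7², evaluate f(x, y) mod 7. Record the zeros.
  x = 0: [0↦0, 1↦6, 2↦3, 3↦5, 4↦5, 5↦3, 6↦6]  zeros at y ∈ {0}
  x = 1: [0↦0, 1↦5, 2↦1, 3↦2, 4↦1, 5↦5, 6↦0]  zeros at y ∈ {0, 6}
  x = 2: [0↦4, 1↦1, 2↦3, 3↦3, 4↦1, 5↦4, 6↦5]  zeros at y ∈ ∅
  x = 3: [0↦5, 1↦1, 2↦2, 3↦1, 4↦5, 5↦0, 6↦0]  zeros at y ∈ {5, 6}
  x = 4: [0↦3, 1↦5, 2↦5, 3↦3, 4↦6, 5↦0, 6↦6]  zeros at y ∈ {5}
  x = 5: [0↦5, 1↦6, 2↦5, 3↦2, 4↦4, 5↦4, 6↦2]  zeros at y ∈ ∅
  x = 6: [0↦4, 1↦4, 2↦2, 3↦5, 4↦6, 5↦5, 6↦2]  zeros at y ∈ ∅
Collecting zeros: affine points = {(0, 0), (1, 0), (1, 6), (3, 5), (3, 6), (4, 5)}.
Total count |C(F_7)_aff| = 6.


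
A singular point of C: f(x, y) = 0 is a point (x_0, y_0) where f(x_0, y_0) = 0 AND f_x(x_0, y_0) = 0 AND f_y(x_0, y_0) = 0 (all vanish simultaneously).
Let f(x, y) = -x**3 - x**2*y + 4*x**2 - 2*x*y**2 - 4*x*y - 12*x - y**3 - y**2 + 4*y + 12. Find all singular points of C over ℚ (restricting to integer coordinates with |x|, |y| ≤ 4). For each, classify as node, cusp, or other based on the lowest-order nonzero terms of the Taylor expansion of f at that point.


Singular points: {(2, -2)}; classification: cusp.

Compute partial derivatives:
  f_x = -3*x**2 - 2*x*y + 8*x - 2*y**2 - 4*y - 12.
  f_y = -x**2 - 4*x*y - 4*x - 3*y**2 - 2*y + 4.
Scan x_0 ∈ {−4, ..., 4}. For each x_0, f_y(x_0, y) is a polynomial in y; find its integer roots y ∈ {−4, ..., 4}, then test f_x and f at those candidates.
  x = -4: f_y(-4, y) = -3*y**2 + 14*y + 4; no integer root y with |y| ≤ 4.
  x = -3: f_y(-3, y) = -3*y**2 + 10*y + 7; no integer root y with |y| ≤ 4.
  x = -2: f_y(-2, y) = -3*y**2 + 6*y + 8; no integer root y with |y| ≤ 4.
  x = -1: f_y(-1, y) = -3*y**2 + 2*y + 7; no integer root y with |y| ≤ 4.
  x = 0: f_y(0, y) = -3*y**2 - 2*y + 4; no integer root y with |y| ≤ 4.
  x = 1: f_y(1, y) = -3*y**2 - 6*y - 1; no integer root y with |y| ≤ 4.
  x = 2: f_y(2, y) = -3*y**2 - 10*y - 8; vanishes at y ∈ {-2}. (2, -2): f_x = 0, f = 0 — SINGULAR.
  x = 3: f_y(3, y) = -3*y**2 - 14*y - 17; no integer root y with |y| ≤ 4.
  x = 4: f_y(4, y) = -3*y**2 - 18*y - 28; no integer root y with |y| ≤ 4.
Only singular point on the grid: (2, -2).
Classify: substitute x = 2 + u, y = -2 + v and expand: f = -u**3 - u**2*v - 2*u*v**2 - v**3 + v**2.
No constant or linear terms (consistent with a singular point). Quadratic part: v**2. Cubic part: -u**3 - u**2*v - 2*u*v**2 - v**3.
The quadratic part v**2 is a perfect square, so there is a single (double) tangent line v = 0, i.e. y = -2. Restricting the cubic part to that line (v = 0) leaves -u**3 ≠ 0, so f is not divisible by v and the branch is v² ≈ u**3 to lowest order — this is a cusp.
Classification: cusp.


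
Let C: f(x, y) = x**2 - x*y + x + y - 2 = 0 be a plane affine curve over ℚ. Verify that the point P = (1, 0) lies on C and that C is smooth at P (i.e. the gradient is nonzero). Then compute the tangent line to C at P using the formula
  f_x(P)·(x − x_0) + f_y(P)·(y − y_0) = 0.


Tangent line at P: 3*x - 3 = 0.

Step 1: f(1, 0) = 0, so P lies on C.
Step 2: partial derivatives
  f_x(x, y) = 2*x - y + 1, f_y(x, y) = 1 - x.
  f_x(P) = 3, f_y(P) = 0 (gradient nonzero, so P is smooth).
Step 3: tangent line at P: 3·(x − 1) + 0·(y − 0) = 0.
Expanding: 3*x - 3 = 0.


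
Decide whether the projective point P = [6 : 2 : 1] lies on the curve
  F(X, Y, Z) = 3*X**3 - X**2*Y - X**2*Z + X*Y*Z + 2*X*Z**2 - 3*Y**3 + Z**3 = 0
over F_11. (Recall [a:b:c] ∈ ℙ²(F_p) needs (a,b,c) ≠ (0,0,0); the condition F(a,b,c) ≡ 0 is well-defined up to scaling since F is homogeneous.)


F(6,2,1) ≡ 2 (mod 11); P is NOT on the curve.

Evaluate F(6, 2, 1) term-by-term (mod 11).
  3*X**3 ↦ 3·216·1·1 = 648
  -X**2*Y ↦ -1·36·2·1 = -72
  -X**2*Z ↦ -1·36·1·1 = -36
  X*Y*Z ↦ 1·6·2·1 = 12
  2*X*Z**2 ↦ 2·6·1·1 = 12
  -3*Y**3 ↦ -3·1·8·1 = -24
  Z**3 ↦ 1·1·1·1 = 1
Sum: F(6, 2, 1) = (648) + (-72) + (-36) + (12) + (12) + (-24) + (1) = 541.
Reducing mod 11: 541 ≡ 2 (mod 11).
Since F(a, b, c) ≡ 2 ≠ 0 (mod 11), P does NOT lie on the curve.


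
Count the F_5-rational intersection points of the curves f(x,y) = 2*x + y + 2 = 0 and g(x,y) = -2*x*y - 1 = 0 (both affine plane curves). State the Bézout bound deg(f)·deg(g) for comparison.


Common zeros: ∅; count = 0; Bézout bound = 2.

deg(f) = 1, deg(g) = 2, so Bézout bound = 2.
Scan x ∈ F_5. For each x, list the y ∈ F_5 with f(x, y) ≡ 0 and those with g(x, y) ≡ 0 (mod 5); the common zeros in that column are the intersection.
  x = 0: f ≡ 0 at y ∈ {3}; g ≡ 0 at y ∈ ∅; common: ∅.
  x = 1: f ≡ 0 at y ∈ {1}; g ≡ 0 at y ∈ {2}; common: ∅.
  x = 2: f ≡ 0 at y ∈ {4}; g ≡ 0 at y ∈ {1}; common: ∅.
  x = 3: f ≡ 0 at y ∈ {2}; g ≡ 0 at y ∈ {4}; common: ∅.
  x = 4: f ≡ 0 at y ∈ {0}; g ≡ 0 at y ∈ {3}; common: ∅.
Collecting: common zeros = ∅, so the count is 0.
Comparison with the Bézout bound: 0 ≤ 2 = deg(f)·deg(g), as expected for curves with no common component (the affine F_5-count falls short of the bound because intersections may lie at infinity, over extension fields, or carry multiplicity).


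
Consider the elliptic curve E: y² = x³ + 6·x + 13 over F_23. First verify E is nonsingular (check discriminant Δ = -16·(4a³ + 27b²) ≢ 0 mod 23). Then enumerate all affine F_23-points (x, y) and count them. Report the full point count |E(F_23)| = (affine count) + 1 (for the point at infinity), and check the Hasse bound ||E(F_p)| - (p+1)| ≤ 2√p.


Affine points = {(0, 6), (0, 17), (3, 9), (3, 14), (4, 3), (4, 20), (6, 9), (6, 14), (14, 9), (14, 14), (21, 4), (21, 19), (22, 11), (22, 12)}; affine count = 14; |E(F_23)| = 15.

Discriminant check: Δ ∝ 4a³ + 27b² = 4·6³ + 27·13² = 4·216 + 27·169 ≡ 22 (mod 23). Nonzero ⇒ E is nonsingular.
For each x ∈ F_23, compute rhs = x³ + 6·x + 13 mod 23, then count y ∈ F_23 with y² ≡ rhs.
  x = 0: rhs = 13, matching y values: 6, 17 (2 points).
  x = 1: rhs = 20, matching y values: none (0 points).
  x = 2: rhs = 10, matching y values: none (0 points).
  x = 3: rhs = 12, matching y values: 9, 14 (2 points).
  x = 4: rhs = 9, matching y values: 3, 20 (2 points).
  x = 5: rhs = 7, matching y values: none (0 points).
  x = 6: rhs = 12, matching y values: 9, 14 (2 points).
  x = 7: rhs = 7, matching y values: none (0 points).
  x = 8: rhs = 21, matching y values: none (0 points).
  x = 9: rhs = 14, matching y values: none (0 points).
  x = 10: rhs = 15, matching y values: none (0 points).
  x = 11: rhs = 7, matching y values: none (0 points).
  x = 12: rhs = 19, matching y values: none (0 points).
  x = 13: rhs = 11, matching y values: none (0 points).
  x = 14: rhs = 12, matching y values: 9, 14 (2 points).
  x = 15: rhs = 5, matching y values: none (0 points).
  x = 16: rhs = 19, matching y values: none (0 points).
  x = 17: rhs = 14, matching y values: none (0 points).
  x = 18: rhs = 19, matching y values: none (0 points).
  x = 19: rhs = 17, matching y values: none (0 points).
  x = 20: rhs = 14, matching y values: none (0 points).
  x = 21: rhs = 16, matching y values: 4, 19 (2 points).
  x = 22: rhs = 6, matching y values: 11, 12 (2 points).
Total affine count: 14.
Full point count |E(F_23)| = 14 + 1 = 15.
Hasse bound: |15 − (23+1)| = |-9| = 9 ≤ 2√23 ≈ 9.5917 ✓.


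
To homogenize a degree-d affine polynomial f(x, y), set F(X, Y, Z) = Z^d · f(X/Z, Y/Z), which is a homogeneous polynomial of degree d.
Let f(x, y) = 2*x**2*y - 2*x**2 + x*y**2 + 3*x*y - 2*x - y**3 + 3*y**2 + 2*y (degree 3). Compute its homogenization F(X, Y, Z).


F(X, Y, Z) = 2*X**2*Y - 2*X**2*Z + X*Y**2 + 3*X*Y*Z - 2*X*Z**2 - Y**3 + 3*Y**2*Z + 2*Y*Z**2

deg(f) = 3.
Substitute x = X/Z, y = Y/Z into f, then multiply by Z^3.
  monomial 2·x^2·y^1 ↦ 2·X^2·Y^1·Z^0.
  monomial -2·x^2·y^0 ↦ -2·X^2·Y^0·Z^1.
  monomial 1·x^1·y^2 ↦ 1·X^1·Y^2·Z^0.
  monomial 3·x^1·y^1 ↦ 3·X^1·Y^1·Z^1.
  monomial -2·x^1·y^0 ↦ -2·X^1·Y^0·Z^2.
  monomial -1·x^0·y^3 ↦ -1·X^0·Y^3·Z^0.
  monomial 3·x^0·y^2 ↦ 3·X^0·Y^2·Z^1.
  monomial 2·x^0·y^1 ↦ 2·X^0·Y^1·Z^2.
Collecting: F(X, Y, Z) = 2*X**2*Y - 2*X**2*Z + X*Y**2 + 3*X*Y*Z - 2*X*Z**2 - Y**3 + 3*Y**2*Z + 2*Y*Z**2.


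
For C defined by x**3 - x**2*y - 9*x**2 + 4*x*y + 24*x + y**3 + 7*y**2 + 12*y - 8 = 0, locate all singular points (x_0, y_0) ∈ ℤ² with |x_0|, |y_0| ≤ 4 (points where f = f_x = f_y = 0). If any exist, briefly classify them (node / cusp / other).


Singular points: {(2, -2)}; classification: node.

Compute partial derivatives:
  f_x = 3*x**2 - 2*x*y - 18*x + 4*y + 24.
  f_y = -x**2 + 4*x + 3*y**2 + 14*y + 12.
Scan x_0 ∈ {−4, ..., 4}. For each x_0, f_y(x_0, y) is a polynomial in y; find its integer roots y ∈ {−4, ..., 4}, then test f_x and f at those candidates.
  x = -4: f_y(-4, y) = 3*y**2 + 14*y - 20; no integer root y with |y| ≤ 4.
  x = -3: f_y(-3, y) = 3*y**2 + 14*y - 9; no integer root y with |y| ≤ 4.
  x = -2: f_y(-2, y) = 3*y**2 + 14*y; vanishes at y ∈ {0}. (-2, 0): f_x = 72 ≠ 0.
  x = -1: f_y(-1, y) = 3*y**2 + 14*y + 7; no integer root y with |y| ≤ 4.
  x = 0: f_y(0, y) = 3*y**2 + 14*y + 12; no integer root y with |y| ≤ 4.
  x = 1: f_y(1, y) = 3*y**2 + 14*y + 15; vanishes at y ∈ {-3}. (1, -3): f_x = 3 ≠ 0.
  x = 2: f_y(2, y) = 3*y**2 + 14*y + 16; vanishes at y ∈ {-2}. (2, -2): f_x = 0, f = 0 — SINGULAR.
  x = 3: f_y(3, y) = 3*y**2 + 14*y + 15; vanishes at y ∈ {-3}. (3, -3): f_x = 3 ≠ 0.
  x = 4: f_y(4, y) = 3*y**2 + 14*y + 12; no integer root y with |y| ≤ 4.
Only singular point on the grid: (2, -2).
Classify: substitute x = 2 + u, y = -2 + v and expand: f = u**3 - u**2*v - u**2 + v**3 + v**2.
No constant or linear terms (consistent with a singular point). Quadratic part: -u**2 + v**2. Cubic part: u**3 - u**2*v + v**3.
The quadratic part v**2 - u**2 = (v − u)(v + u) splits into two distinct linear factors, so there are two distinct tangent lines y − -2 = ±(x − 2) — this is a node (ordinary double point).
Classification: node.


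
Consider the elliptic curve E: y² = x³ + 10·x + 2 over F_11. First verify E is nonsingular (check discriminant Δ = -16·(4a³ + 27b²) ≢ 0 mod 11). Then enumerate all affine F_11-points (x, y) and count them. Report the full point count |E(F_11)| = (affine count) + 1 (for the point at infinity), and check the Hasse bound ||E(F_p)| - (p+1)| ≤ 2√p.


Affine points = {(3, 2), (3, 9), (5, 1), (5, 10), (6, 5), (6, 6), (8, 0)}; affine count = 7; |E(F_11)| = 8.

Discriminant check: Δ ∝ 4a³ + 27b² = 4·10³ + 27·2² = 4·1000 + 27·4 ≡ 5 (mod 11). Nonzero ⇒ E is nonsingular.
For each x ∈ F_11, compute rhs = x³ + 10·x + 2 mod 11, then count y ∈ F_11 with y² ≡ rhs.
  x = 0: rhs = 2, matching y values: none (0 points).
  x = 1: rhs = 2, matching y values: none (0 points).
  x = 2: rhs = 8, matching y values: none (0 points).
  x = 3: rhs = 4, matching y values: 2, 9 (2 points).
  x = 4: rhs = 7, matching y values: none (0 points).
  x = 5: rhs = 1, matching y values: 1, 10 (2 points).
  x = 6: rhs = 3, matching y values: 5, 6 (2 points).
  x = 7: rhs = 8, matching y values: none (0 points).
  x = 8: rhs = 0, matching y values: 0 (1 points).
  x = 9: rhs = 7, matching y values: none (0 points).
  x = 10: rhs = 2, matching y values: none (0 points).
Total affine count: 7.
Full point count |E(F_11)| = 7 + 1 = 8.
Hasse bound: |8 − (11+1)| = |-4| = 4 ≤ 2√11 ≈ 6.6332 ✓.


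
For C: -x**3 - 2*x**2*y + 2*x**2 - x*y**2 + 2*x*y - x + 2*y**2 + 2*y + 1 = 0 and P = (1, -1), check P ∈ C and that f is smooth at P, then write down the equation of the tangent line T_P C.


Tangent line at P: x - 1 = 0.

Step 1: f(1, -1) = 0, so P lies on C.
Step 2: partial derivatives
  f_x(x, y) = -3*x**2 - 4*x*y + 4*x - y**2 + 2*y - 1, f_y(x, y) = -2*x**2 - 2*x*y + 2*x + 4*y + 2.
  f_x(P) = 1, f_y(P) = 0 (gradient nonzero, so P is smooth).
Step 3: tangent line at P: 1·(x − 1) + 0·(y − -1) = 0.
Expanding: x - 1 = 0.


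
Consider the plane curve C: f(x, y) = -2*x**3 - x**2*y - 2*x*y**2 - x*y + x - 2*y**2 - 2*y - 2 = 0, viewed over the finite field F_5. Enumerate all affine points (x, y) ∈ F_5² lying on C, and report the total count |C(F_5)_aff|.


Affine F_5-points: {(2, 1), (3, 1), (4, 2)}; count = 3.

For each of the 25 pairs (x, y) ∈ F_5², evaluate f(x, y) mod 5. Record the zeros.
  x = 0: [0↦3, 1↦4, 2↦1, 3↦4, 4↦3]  zeros at y ∈ ∅
  x = 1: [0↦2, 1↦4, 2↦3, 3↦4, 4↦2]  zeros at y ∈ ∅
  x = 2: [0↦4, 1↦0, 2↦4, 3↦1, 4↦1]  zeros at y ∈ {1}
  x = 3: [0↦2, 1↦0, 2↦2, 3↦3, 4↦3]  zeros at y ∈ {1}
  x = 4: [0↦4, 1↦2, 2↦0, 3↦3, 4↦1]  zeros at y ∈ {2}
Collecting zeros: affine points = {(2, 1), (3, 1), (4, 2)}.
Total count |C(F_5)_aff| = 3.


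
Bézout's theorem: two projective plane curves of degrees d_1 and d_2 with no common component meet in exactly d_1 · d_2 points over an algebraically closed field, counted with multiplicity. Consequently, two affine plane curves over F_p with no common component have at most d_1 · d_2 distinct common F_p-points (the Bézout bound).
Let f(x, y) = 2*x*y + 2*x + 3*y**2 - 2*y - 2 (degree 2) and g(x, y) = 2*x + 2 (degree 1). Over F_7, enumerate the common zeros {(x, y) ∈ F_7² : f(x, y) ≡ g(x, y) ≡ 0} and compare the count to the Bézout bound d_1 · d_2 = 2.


Common zeros: {(6, 2), (6, 4)}; count = 2; Bézout bound = 2.

deg(f) = 2, deg(g) = 1, so Bézout bound = 2.
Scan x ∈ F_7. For each x, list the y ∈ F_7 with f(x, y) ≡ 0 and those with g(x, y) ≡ 0 (mod 7); the common zeros in that column are the intersection.
  x = 0: f ≡ 0 at y ∈ {5}; g ≡ 0 at y ∈ ∅; common: ∅.
  x = 1: f ≡ 0 at y ∈ {0}; g ≡ 0 at y ∈ ∅; common: ∅.
  x = 2: f ≡ 0 at y ∈ {1, 3}; g ≡ 0 at y ∈ ∅; common: ∅.
  x = 3: f ≡ 0 at y ∈ ∅; g ≡ 0 at y ∈ ∅; common: ∅.
  x = 4: f ≡ 0 at y ∈ ∅; g ≡ 0 at y ∈ ∅; common: ∅.
  x = 5: f ≡ 0 at y ∈ ∅; g ≡ 0 at y ∈ ∅; common: ∅.
  x = 6: f ≡ 0 at y ∈ {2, 4}; g ≡ 0 at y ∈ {0, 1, 2, 3, 4, 5, 6}; common: {2, 4}.
Collecting: common zeros = {(6, 2), (6, 4)}, so the count is 2.
Comparison with the Bézout bound: 2 ≤ 2 = deg(f)·deg(g), as expected for curves with no common component (the bound is attained).


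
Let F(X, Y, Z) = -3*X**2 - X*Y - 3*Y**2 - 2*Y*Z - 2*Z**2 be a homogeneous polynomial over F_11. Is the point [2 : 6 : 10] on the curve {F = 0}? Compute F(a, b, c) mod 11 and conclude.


F(2,6,10) ≡ 10 (mod 11); P is NOT on the curve.

Evaluate F(2, 6, 10) term-by-term (mod 11).
  -3*X**2 ↦ -3·4·1·1 = -12
  -X*Y ↦ -1·2·6·1 = -12
  -3*Y**2 ↦ -3·1·36·1 = -108
  -2*Y*Z ↦ -2·1·6·10 = -120
  -2*Z**2 ↦ -2·1·1·100 = -200
Sum: F(2, 6, 10) = (-12) + (-12) + (-108) + (-120) + (-200) = -452.
Reducing mod 11: -452 ≡ 10 (mod 11).
Since F(a, b, c) ≡ 10 ≠ 0 (mod 11), P does NOT lie on the curve.


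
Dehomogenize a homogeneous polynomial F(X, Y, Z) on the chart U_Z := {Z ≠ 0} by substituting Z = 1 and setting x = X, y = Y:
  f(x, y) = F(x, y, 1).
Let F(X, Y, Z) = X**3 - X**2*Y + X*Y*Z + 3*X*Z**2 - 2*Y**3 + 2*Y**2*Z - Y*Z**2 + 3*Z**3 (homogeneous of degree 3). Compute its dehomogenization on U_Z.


f(x, y) = x**3 - x**2*y + x*y + 3*x - 2*y**3 + 2*y**2 - y + 3

On U_Z we set Z = 1. Each monomial c·X^i·Y^j·Z^k in F becomes c·x^i·y^j·1^k = c·x^i·y^j.
Substituting Z = 1: F(X, Y, 1) = x**3 - x**2*y + x*y + 3*x - 2*y**3 + 2*y**2 - y + 3.
Note: deg(f) ≤ deg(F) = 3; strict inequality happens when F is divisible by Z (lost terms).


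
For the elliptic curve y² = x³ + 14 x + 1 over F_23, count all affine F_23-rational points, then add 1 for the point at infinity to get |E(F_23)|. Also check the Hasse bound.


Affine points = {(0, 1), (0, 22), (1, 4), (1, 19), (3, 1), (3, 22), (4, 11), (4, 12), (5, 9), (5, 14), (6, 5), (6, 18), (8, 2), (8, 21), (17, 0), (18, 6), (18, 17), (20, 1), (20, 22), (22, 3), (22, 20)}; affine count = 21; |E(F_23)| = 22.

Discriminant check: Δ ∝ 4a³ + 27b² = 4·14³ + 27·1² = 4·2744 + 27·1 ≡ 9 (mod 23). Nonzero ⇒ E is nonsingular.
For each x ∈ F_23, compute rhs = x³ + 14·x + 1 mod 23, then count y ∈ F_23 with y² ≡ rhs.
  x = 0: rhs = 1, matching y values: 1, 22 (2 points).
  x = 1: rhs = 16, matching y values: 4, 19 (2 points).
  x = 2: rhs = 14, matching y values: none (0 points).
  x = 3: rhs = 1, matching y values: 1, 22 (2 points).
  x = 4: rhs = 6, matching y values: 11, 12 (2 points).
  x = 5: rhs = 12, matching y values: 9, 14 (2 points).
  x = 6: rhs = 2, matching y values: 5, 18 (2 points).
  x = 7: rhs = 5, matching y values: none (0 points).
  x = 8: rhs = 4, matching y values: 2, 21 (2 points).
  x = 9: rhs = 5, matching y values: none (0 points).
  x = 10: rhs = 14, matching y values: none (0 points).
  x = 11: rhs = 14, matching y values: none (0 points).
  x = 12: rhs = 11, matching y values: none (0 points).
  x = 13: rhs = 11, matching y values: none (0 points).
  x = 14: rhs = 20, matching y values: none (0 points).
  x = 15: rhs = 21, matching y values: none (0 points).
  x = 16: rhs = 20, matching y values: none (0 points).
  x = 17: rhs = 0, matching y values: 0 (1 points).
  x = 18: rhs = 13, matching y values: 6, 17 (2 points).
  x = 19: rhs = 19, matching y values: none (0 points).
  x = 20: rhs = 1, matching y values: 1, 22 (2 points).
  x = 21: rhs = 11, matching y values: none (0 points).
  x = 22: rhs = 9, matching y values: 3, 20 (2 points).
Total affine count: 21.
Full point count |E(F_23)| = 21 + 1 = 22.
Hasse bound: |22 − (23+1)| = |-2| = 2 ≤ 2√23 ≈ 9.5917 ✓.
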